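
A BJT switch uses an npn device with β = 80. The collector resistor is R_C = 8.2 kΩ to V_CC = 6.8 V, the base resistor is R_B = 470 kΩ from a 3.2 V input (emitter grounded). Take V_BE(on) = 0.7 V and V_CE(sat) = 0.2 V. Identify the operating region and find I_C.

Assume active. Base-emitter loop: I_B = (V_BB − V_BE)/R_B = (3.2 − 0.7)/470 = 0.00532 mA.
I_C = β·I_B = 80×0.00532 = 0.426 mA.
V_CE = V_CC − I_C·R_C = 6.8 − 0.426×8.2 = 3.31 V > V_CE(sat), so the active-region assumption holds.

active; I_C ≈ 0.43 mA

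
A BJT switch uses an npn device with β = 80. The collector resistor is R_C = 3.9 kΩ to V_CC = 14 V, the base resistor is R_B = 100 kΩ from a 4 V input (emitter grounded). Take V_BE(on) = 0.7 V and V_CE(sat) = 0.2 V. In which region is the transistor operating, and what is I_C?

Assume active. Base-emitter loop: I_B = (V_BB − V_BE)/R_B = (4 − 0.7)/100 = 0.033 mA.
I_C = β·I_B = 80×0.033 = 2.64 mA.
V_CE = V_CC − I_C·R_C = 14 − 2.64×3.9 = 3.7 V > V_CE(sat), so the active-region assumption holds.

active; I_C ≈ 2.6 mA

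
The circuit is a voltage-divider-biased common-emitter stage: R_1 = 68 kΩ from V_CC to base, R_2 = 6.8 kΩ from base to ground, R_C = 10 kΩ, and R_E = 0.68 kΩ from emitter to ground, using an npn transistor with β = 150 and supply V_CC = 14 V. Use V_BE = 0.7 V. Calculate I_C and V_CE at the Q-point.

I_C ≈ 0.79 mA, V_CE ≈ 5.6 V

Thevenize the base divider: V_Th = V_CC·R_2/(R_1+R_2) = 14×6.8/74.8 = 1.27 V, R_Th = R_1‖R_2 = 6.18 kΩ.
Base-emitter loop: V_Th = I_B·R_Th + V_BE + (β+1)I_B·R_E, so I_B = (1.27 − 0.7) / (6.18 + 151×0.68) = 0.00526 mA.
I_C = β·I_B = 150×0.00526 = 0.789 mA, and I_E = (β+1)I_B = 0.794 mA.
V_CE = V_CC − I_C·R_C − I_E·R_E = 14 − 0.789×10 − 0.794×0.68 = 5.57 V.
V_CE = 5.57 V > 0.2 V confirms active-region operation.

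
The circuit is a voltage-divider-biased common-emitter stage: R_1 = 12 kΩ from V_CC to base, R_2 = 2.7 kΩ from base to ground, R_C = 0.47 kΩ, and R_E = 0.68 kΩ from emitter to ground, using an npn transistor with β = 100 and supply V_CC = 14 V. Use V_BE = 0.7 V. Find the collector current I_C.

I_C ≈ 2.6 mA

Thevenize the base divider: V_Th = V_CC·R_2/(R_1+R_2) = 14×2.7/14.7 = 2.57 V, R_Th = R_1‖R_2 = 2.2 kΩ.
Base-emitter loop: V_Th = I_B·R_Th + V_BE + (β+1)I_B·R_E, so I_B = (2.57 − 0.7) / (2.2 + 101×0.68) = 0.0264 mA.
I_C = β·I_B = 100×0.0264 = 2.64 mA, and I_E = (β+1)I_B = 2.67 mA.
V_CE = V_CC − I_C·R_C − I_E·R_E = 14 − 2.64×0.47 − 2.67×0.68 = 10.9 V.
V_CE = 10.9 V > 0.2 V confirms active-region operation.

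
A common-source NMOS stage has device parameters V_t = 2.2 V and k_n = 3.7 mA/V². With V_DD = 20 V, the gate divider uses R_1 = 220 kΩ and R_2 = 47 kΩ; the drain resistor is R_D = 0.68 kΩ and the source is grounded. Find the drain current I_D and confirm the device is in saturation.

V_G = V_DD·R_2/(R_1+R_2) = 20×47/267 = 3.52 V. With the source grounded, V_GS = V_G = 3.52 V.
Assume saturation: I_D = (k_n/2)(V_GS − V_t)² = (3.7/2)×(3.52 − 2.2)² = 1.85×1.32² = 3.23 mA.
V_DS = V_DD − I_D·R_D = 20 − 3.23×0.68 = 17.8 V.
Saturation requires V_DS ≥ V_GS − V_t = 1.32 V; 17.8 ≥ 1.32 ✓.

I_D ≈ 3.2 mA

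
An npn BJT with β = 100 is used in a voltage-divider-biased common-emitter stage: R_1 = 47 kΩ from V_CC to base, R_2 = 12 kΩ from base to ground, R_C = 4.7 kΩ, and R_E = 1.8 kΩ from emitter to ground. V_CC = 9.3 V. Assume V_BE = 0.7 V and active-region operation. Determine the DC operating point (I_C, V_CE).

Thevenize the base divider: V_Th = V_CC·R_2/(R_1+R_2) = 9.3×12/59 = 1.89 V, R_Th = R_1‖R_2 = 9.56 kΩ.
Base-emitter loop: V_Th = I_B·R_Th + V_BE + (β+1)I_B·R_E, so I_B = (1.89 − 0.7) / (9.56 + 101×1.8) = 0.00623 mA.
I_C = β·I_B = 100×0.00623 = 0.623 mA, and I_E = (β+1)I_B = 0.629 mA.
V_CE = V_CC − I_C·R_C − I_E·R_E = 9.3 − 0.623×4.7 − 0.629×1.8 = 5.24 V.
V_CE = 5.24 V > 0.2 V confirms active-region operation.

I_C ≈ 0.62 mA, V_CE ≈ 5.2 V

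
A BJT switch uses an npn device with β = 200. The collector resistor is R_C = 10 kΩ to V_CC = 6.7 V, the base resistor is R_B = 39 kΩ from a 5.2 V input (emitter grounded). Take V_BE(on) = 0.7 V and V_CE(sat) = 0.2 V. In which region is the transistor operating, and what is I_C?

Assume active: I_B = (5.2 − 0.7)/39 = 0.115 mA, giving I_C = β·I_B = 23.1 mA.
But then V_CE = 6.7 − 23.1×10 = -224 V < V_CE(sat) = 0.2 V — impossible in the active region.
So the transistor is saturated. With V_CE = 0.2 V, I_C = (V_CC − 0.2)/R_C = 6.5/10 = 0.65 mA.
Check: β·I_B = 23.1 mA > I_C = 0.65 mA, confirming saturation.

saturation; I_C ≈ 0.65 mA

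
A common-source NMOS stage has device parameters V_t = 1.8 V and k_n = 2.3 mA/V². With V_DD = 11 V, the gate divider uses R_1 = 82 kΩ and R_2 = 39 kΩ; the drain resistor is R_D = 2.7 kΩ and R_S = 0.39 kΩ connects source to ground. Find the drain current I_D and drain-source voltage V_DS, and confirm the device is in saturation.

V_G = V_DD·R_2/(R_1+R_2) = 11×39/121 = 3.55 V.
Assume saturation: I_D = (k_n/2)(V_GS − V_t)² with V_GS = V_G − I_D·R_S = 3.55 − 0.39·I_D.
Substituting gives 0.175·I_D² − 2.57·I_D + 3.5 = 0, with roots I_D = 1.52 or 13.1 mA.
The root I_D = 13.1 mA gives V_GS = -1.58 V ≤ V_t, so take I_D = 1.52 mA.
Then V_GS = 2.95 V and V_DS = V_DD − I_D(R_D+R_S) = 11 − 1.52×3.09 = 6.29 V.
Saturation requires V_DS ≥ V_GS − V_t = 1.15 V; 6.29 ≥ 1.15 ✓.

I_D ≈ 1.5 mA, V_DS ≈ 6.3 V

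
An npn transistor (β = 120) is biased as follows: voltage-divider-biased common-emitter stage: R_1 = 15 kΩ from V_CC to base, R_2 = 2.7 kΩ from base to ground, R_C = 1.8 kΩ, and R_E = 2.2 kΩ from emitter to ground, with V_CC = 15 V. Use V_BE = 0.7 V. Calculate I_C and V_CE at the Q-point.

I_C ≈ 0.71 mA, V_CE ≈ 12 V

Thevenize the base divider: V_Th = V_CC·R_2/(R_1+R_2) = 15×2.7/17.7 = 2.29 V, R_Th = R_1‖R_2 = 2.29 kΩ.
Base-emitter loop: V_Th = I_B·R_Th + V_BE + (β+1)I_B·R_E, so I_B = (2.29 − 0.7) / (2.29 + 121×2.2) = 0.00592 mA.
I_C = β·I_B = 120×0.00592 = 0.71 mA, and I_E = (β+1)I_B = 0.716 mA.
V_CE = V_CC − I_C·R_C − I_E·R_E = 15 − 0.71×1.8 − 0.716×2.2 = 12.1 V.
V_CE = 12.1 V > 0.2 V confirms active-region operation.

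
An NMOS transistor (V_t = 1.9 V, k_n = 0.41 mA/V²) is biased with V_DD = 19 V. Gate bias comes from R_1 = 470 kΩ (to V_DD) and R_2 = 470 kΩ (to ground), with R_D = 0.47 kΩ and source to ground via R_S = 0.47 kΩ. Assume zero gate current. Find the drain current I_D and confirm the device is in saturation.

V_G = V_DD·R_2/(R_1+R_2) = 19×470/940 = 9.5 V.
Assume saturation: I_D = (k_n/2)(V_GS − V_t)² with V_GS = V_G − I_D·R_S = 9.5 − 0.47·I_D.
Substituting gives 0.0453·I_D² − 2.46·I_D + 11.8 = 0, with roots I_D = 5.33 or 49.1 mA.
The root I_D = 49.1 mA gives V_GS = -13.6 V ≤ V_t, so take I_D = 5.33 mA.
Then V_GS = 7 V and V_DS = V_DD − I_D(R_D+R_S) = 19 − 5.33×0.94 = 14 V.
Saturation requires V_DS ≥ V_GS − V_t = 5.1 V; 14 ≥ 5.1 ✓.

I_D ≈ 5.3 mA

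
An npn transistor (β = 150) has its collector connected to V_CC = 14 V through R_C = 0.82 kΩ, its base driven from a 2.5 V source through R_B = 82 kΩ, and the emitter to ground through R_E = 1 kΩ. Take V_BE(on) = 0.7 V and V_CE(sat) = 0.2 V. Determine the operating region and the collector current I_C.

active; I_C ≈ 1.2 mA

Assume active. Base-emitter loop: I_B = (V_BB − V_BE)/(R_B + (β+1)R_E) = (2.5 − 0.7)/(82 + 151×1) = 0.00773 mA.
I_C = β·I_B = 150×0.00773 = 1.16 mA.
V_CE = V_CC − I_C·R_C − I_E·R_E = 14 − 1.16×0.82 − 1.17×1 = 11.9 V > V_CE(sat), so the active-region assumption holds.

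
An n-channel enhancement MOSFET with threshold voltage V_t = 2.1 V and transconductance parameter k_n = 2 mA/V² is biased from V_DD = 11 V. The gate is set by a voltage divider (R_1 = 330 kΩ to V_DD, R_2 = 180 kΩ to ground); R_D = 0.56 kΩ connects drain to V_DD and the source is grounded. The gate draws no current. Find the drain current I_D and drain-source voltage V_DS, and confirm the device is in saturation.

I_D ≈ 3.2 mA, V_DS ≈ 9.2 V

V_G = V_DD·R_2/(R_1+R_2) = 11×180/510 = 3.88 V. With the source grounded, V_GS = V_G = 3.88 V.
Assume saturation: I_D = (k_n/2)(V_GS − V_t)² = (2/2)×(3.88 − 2.1)² = 1×1.78² = 3.18 mA.
V_DS = V_DD − I_D·R_D = 11 − 3.18×0.56 = 9.22 V.
Saturation requires V_DS ≥ V_GS − V_t = 1.78 V; 9.22 ≥ 1.78 ✓.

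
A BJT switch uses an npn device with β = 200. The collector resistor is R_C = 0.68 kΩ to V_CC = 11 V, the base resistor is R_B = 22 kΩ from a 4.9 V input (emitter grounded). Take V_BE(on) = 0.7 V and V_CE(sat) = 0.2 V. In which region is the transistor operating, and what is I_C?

saturation; I_C ≈ 16 mA

Assume active: I_B = (4.9 − 0.7)/22 = 0.191 mA, giving I_C = β·I_B = 38.2 mA.
But then V_CE = 11 − 38.2×0.68 = -15 V < V_CE(sat) = 0.2 V — impossible in the active region.
So the transistor is saturated. With V_CE = 0.2 V, I_C = (V_CC − 0.2)/R_C = 10.8/0.68 = 15.9 mA.
Check: β·I_B = 38.2 mA > I_C = 15.9 mA, confirming saturation.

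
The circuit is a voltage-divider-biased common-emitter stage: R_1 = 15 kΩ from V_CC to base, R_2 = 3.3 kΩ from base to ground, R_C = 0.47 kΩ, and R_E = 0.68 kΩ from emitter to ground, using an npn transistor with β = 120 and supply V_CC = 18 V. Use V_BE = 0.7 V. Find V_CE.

V_CE ≈ 14 V

Thevenize the base divider: V_Th = V_CC·R_2/(R_1+R_2) = 18×3.3/18.3 = 3.25 V, R_Th = R_1‖R_2 = 2.7 kΩ.
Base-emitter loop: V_Th = I_B·R_Th + V_BE + (β+1)I_B·R_E, so I_B = (3.25 − 0.7) / (2.7 + 121×0.68) = 0.03 mA.
I_C = β·I_B = 120×0.03 = 3.59 mA, and I_E = (β+1)I_B = 3.62 mA.
V_CE = V_CC − I_C·R_C − I_E·R_E = 18 − 3.59×0.47 − 3.62×0.68 = 13.8 V.
V_CE = 13.8 V > 0.2 V confirms active-region operation.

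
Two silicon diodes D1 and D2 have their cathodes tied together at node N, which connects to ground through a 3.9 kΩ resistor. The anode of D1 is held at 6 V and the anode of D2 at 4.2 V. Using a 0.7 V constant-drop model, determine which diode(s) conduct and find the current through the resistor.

Only D1 conducts; I_R ≈ 1.4 mA

Assume both conduct. Then node N would need to be at both 6−0.7 = 5.3 V and 4.2−0.7 = 3.5 V, which is impossible.
Assume only D1 conducts: V_N = 6 − 0.7 = 5.3 V, so I_R = 5.3/3.9 = 1.36 mA.
Check D2: its anode-to-cathode voltage is 4.2 − 5.3 = -1.1 V < 0.7 V, so it is off. The assumption is consistent.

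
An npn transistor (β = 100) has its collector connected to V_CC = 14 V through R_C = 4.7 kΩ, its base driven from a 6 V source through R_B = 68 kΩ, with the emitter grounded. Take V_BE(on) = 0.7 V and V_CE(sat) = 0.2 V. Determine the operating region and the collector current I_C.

saturation; I_C ≈ 2.9 mA

Assume active: I_B = (6 − 0.7)/68 = 0.0779 mA, giving I_C = β·I_B = 7.79 mA.
But then V_CE = 14 − 7.79×4.7 = -22.6 V < V_CE(sat) = 0.2 V — impossible in the active region.
So the transistor is saturated. With V_CE = 0.2 V, I_C = (V_CC − 0.2)/R_C = 13.8/4.7 = 2.94 mA.
Check: β·I_B = 7.79 mA > I_C = 2.94 mA, confirming saturation.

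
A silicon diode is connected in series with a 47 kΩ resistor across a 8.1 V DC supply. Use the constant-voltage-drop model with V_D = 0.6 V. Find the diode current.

I ≈ 0.16 mA

KVL around the loop: 8.1 = V_D + I·R = 0.6 + I × 47 kΩ.
So I = (8.1 − 0.6) / 47 kΩ = 7.5 / 47 = 0.16 mA.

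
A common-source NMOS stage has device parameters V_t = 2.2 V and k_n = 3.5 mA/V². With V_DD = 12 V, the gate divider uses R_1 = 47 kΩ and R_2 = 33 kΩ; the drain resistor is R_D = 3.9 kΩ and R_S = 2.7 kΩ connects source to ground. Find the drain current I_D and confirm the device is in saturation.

I_D ≈ 0.77 mA

V_G = V_DD·R_2/(R_1+R_2) = 12×33/80 = 4.95 V.
Assume saturation: I_D = (k_n/2)(V_GS − V_t)² with V_GS = V_G − I_D·R_S = 4.95 − 2.7·I_D.
Substituting gives 12.8·I_D² − 27·I_D + 13.2 = 0, with roots I_D = 0.772 or 1.34 mA.
The root I_D = 1.34 mA gives V_GS = 1.32 V ≤ V_t, so take I_D = 0.772 mA.
Then V_GS = 2.86 V and V_DS = V_DD − I_D(R_D+R_S) = 12 − 0.772×6.6 = 6.9 V.
Saturation requires V_DS ≥ V_GS − V_t = 0.664 V; 6.9 ≥ 0.664 ✓.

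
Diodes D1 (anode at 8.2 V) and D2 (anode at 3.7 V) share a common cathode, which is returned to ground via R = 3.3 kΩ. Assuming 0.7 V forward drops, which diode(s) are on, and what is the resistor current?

Only D1 conducts; I_R ≈ 2.3 mA

Assume both conduct. Then node N would need to be at both 8.2−0.7 = 7.5 V and 3.7−0.7 = 3 V, which is impossible.
Assume only D1 conducts: V_N = 8.2 − 0.7 = 7.5 V, so I_R = 7.5/3.3 = 2.27 mA.
Check D2: its anode-to-cathode voltage is 3.7 − 7.5 = -3.8 V < 0.7 V, so it is off. The assumption is consistent.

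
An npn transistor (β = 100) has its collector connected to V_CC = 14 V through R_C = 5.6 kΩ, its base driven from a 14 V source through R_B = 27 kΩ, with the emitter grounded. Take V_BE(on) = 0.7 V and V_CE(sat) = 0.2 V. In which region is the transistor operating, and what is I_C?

saturation; I_C ≈ 2.5 mA

Assume active: I_B = (14 − 0.7)/27 = 0.493 mA, giving I_C = β·I_B = 49.3 mA.
But then V_CE = 14 − 49.3×5.6 = -262 V < V_CE(sat) = 0.2 V — impossible in the active region.
So the transistor is saturated. With V_CE = 0.2 V, I_C = (V_CC − 0.2)/R_C = 13.8/5.6 = 2.46 mA.
Check: β·I_B = 49.3 mA > I_C = 2.46 mA, confirming saturation.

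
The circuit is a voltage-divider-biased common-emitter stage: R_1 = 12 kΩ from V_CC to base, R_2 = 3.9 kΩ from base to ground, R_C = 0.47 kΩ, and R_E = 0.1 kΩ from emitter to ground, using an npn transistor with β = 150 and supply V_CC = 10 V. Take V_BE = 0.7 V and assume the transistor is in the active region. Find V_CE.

Thevenize the base divider: V_Th = V_CC·R_2/(R_1+R_2) = 10×3.9/15.9 = 2.45 V, R_Th = R_1‖R_2 = 2.94 kΩ.
Base-emitter loop: V_Th = I_B·R_Th + V_BE + (β+1)I_B·R_E, so I_B = (2.45 − 0.7) / (2.94 + 151×0.1) = 0.0971 mA.
I_C = β·I_B = 150×0.0971 = 14.6 mA, and I_E = (β+1)I_B = 14.7 mA.
V_CE = V_CC − I_C·R_C − I_E·R_E = 10 − 14.6×0.47 − 14.7×0.1 = 1.68 V.
V_CE = 1.68 V > 0.2 V confirms active-region operation.

V_CE ≈ 1.7 V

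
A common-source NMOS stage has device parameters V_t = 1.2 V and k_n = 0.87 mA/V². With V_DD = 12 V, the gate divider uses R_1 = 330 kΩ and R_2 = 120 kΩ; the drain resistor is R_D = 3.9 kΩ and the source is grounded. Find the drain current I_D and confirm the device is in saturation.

I_D ≈ 1.7 mA

V_G = V_DD·R_2/(R_1+R_2) = 12×120/450 = 3.2 V. With the source grounded, V_GS = V_G = 3.2 V.
Assume saturation: I_D = (k_n/2)(V_GS − V_t)² = (0.87/2)×(3.2 − 1.2)² = 0.435×2² = 1.74 mA.
V_DS = V_DD − I_D·R_D = 12 − 1.74×3.9 = 5.21 V.
Saturation requires V_DS ≥ V_GS − V_t = 2 V; 5.21 ≥ 2 ✓.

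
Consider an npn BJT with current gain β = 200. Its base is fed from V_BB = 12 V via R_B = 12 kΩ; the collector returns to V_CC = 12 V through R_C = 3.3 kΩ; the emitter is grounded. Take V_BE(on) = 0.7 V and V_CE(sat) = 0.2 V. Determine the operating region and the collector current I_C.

Assume active: I_B = (12 − 0.7)/12 = 0.942 mA, giving I_C = β·I_B = 188 mA.
But then V_CE = 12 − 188×3.3 = -610 V < V_CE(sat) = 0.2 V — impossible in the active region.
So the transistor is saturated. With V_CE = 0.2 V, I_C = (V_CC − 0.2)/R_C = 11.8/3.3 = 3.58 mA.
Check: β·I_B = 188 mA > I_C = 3.58 mA, confirming saturation.

saturation; I_C ≈ 3.6 mA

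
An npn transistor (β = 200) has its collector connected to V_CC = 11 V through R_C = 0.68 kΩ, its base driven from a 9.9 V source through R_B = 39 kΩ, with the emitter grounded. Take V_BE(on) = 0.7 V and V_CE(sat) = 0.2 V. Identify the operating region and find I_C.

Assume active: I_B = (9.9 − 0.7)/39 = 0.236 mA, giving I_C = β·I_B = 47.2 mA.
But then V_CE = 11 − 47.2×0.68 = -21.1 V < V_CE(sat) = 0.2 V — impossible in the active region.
So the transistor is saturated. With V_CE = 0.2 V, I_C = (V_CC − 0.2)/R_C = 10.8/0.68 = 15.9 mA.
Check: β·I_B = 47.2 mA > I_C = 15.9 mA, confirming saturation.

saturation; I_C ≈ 16 mA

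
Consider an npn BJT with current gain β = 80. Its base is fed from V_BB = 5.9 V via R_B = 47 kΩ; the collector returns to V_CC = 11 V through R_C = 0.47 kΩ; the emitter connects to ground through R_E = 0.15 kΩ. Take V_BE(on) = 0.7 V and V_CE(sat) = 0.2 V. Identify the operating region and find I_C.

Assume active. Base-emitter loop: I_B = (V_BB − V_BE)/(R_B + (β+1)R_E) = (5.9 − 0.7)/(47 + 81×0.15) = 0.0879 mA.
I_C = β·I_B = 80×0.0879 = 7.03 mA.
V_CE = V_CC − I_C·R_C − I_E·R_E = 11 − 7.03×0.47 − 7.12×0.15 = 6.63 V > V_CE(sat), so the active-region assumption holds.

active; I_C ≈ 7 mA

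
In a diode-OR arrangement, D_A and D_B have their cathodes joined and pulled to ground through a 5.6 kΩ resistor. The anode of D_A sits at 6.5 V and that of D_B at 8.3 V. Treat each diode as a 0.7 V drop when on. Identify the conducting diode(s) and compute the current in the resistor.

Assume both conduct. Then node N would need to be at both 6.5−0.7 = 5.8 V and 8.3−0.7 = 7.6 V, which is impossible.
Assume only D_B conducts: V_N = 8.3 − 0.7 = 7.6 V, so I_R = 7.6/5.6 = 1.36 mA.
Check D_A: its anode-to-cathode voltage is 6.5 − 7.6 = -1.1 V < 0.7 V, so it is off. The assumption is consistent.

Only D_B conducts; I_R ≈ 1.4 mA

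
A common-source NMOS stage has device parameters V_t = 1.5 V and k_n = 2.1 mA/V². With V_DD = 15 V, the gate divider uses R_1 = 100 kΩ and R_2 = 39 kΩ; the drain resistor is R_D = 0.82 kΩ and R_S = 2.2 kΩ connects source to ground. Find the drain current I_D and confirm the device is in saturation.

V_G = V_DD·R_2/(R_1+R_2) = 15×39/139 = 4.21 V.
Assume saturation: I_D = (k_n/2)(V_GS − V_t)² with V_GS = V_G − I_D·R_S = 4.21 − 2.2·I_D.
Substituting gives 5.08·I_D² − 13.5·I_D + 7.7 = 0, with roots I_D = 0.828 or 1.83 mA.
The root I_D = 1.83 mA gives V_GS = 0.179 V ≤ V_t, so take I_D = 0.828 mA.
Then V_GS = 2.39 V and V_DS = V_DD − I_D(R_D+R_S) = 15 − 0.828×3.02 = 12.5 V.
Saturation requires V_DS ≥ V_GS − V_t = 0.888 V; 12.5 ≥ 0.888 ✓.

I_D ≈ 0.83 mA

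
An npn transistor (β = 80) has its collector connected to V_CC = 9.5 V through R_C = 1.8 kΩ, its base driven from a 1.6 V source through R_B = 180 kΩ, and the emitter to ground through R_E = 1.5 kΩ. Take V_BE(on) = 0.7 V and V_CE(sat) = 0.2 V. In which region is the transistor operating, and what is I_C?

active; I_C ≈ 0.24 mA

Assume active. Base-emitter loop: I_B = (V_BB − V_BE)/(R_B + (β+1)R_E) = (1.6 − 0.7)/(180 + 81×1.5) = 0.00299 mA.
I_C = β·I_B = 80×0.00299 = 0.239 mA.
V_CE = V_CC − I_C·R_C − I_E·R_E = 9.5 − 0.239×1.8 − 0.242×1.5 = 8.71 V > V_CE(sat), so the active-region assumption holds.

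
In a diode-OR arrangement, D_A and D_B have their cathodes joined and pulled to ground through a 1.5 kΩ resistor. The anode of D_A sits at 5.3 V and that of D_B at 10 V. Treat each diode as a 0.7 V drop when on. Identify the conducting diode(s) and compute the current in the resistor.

Only D_B conducts; I_R ≈ 6.2 mA

Assume both conduct. Then node N would need to be at both 5.3−0.7 = 4.6 V and 10−0.7 = 9.3 V, which is impossible.
Assume only D_B conducts: V_N = 10 − 0.7 = 9.3 V, so I_R = 9.3/1.5 = 6.2 mA.
Check D_A: its anode-to-cathode voltage is 5.3 − 9.3 = -4 V < 0.7 V, so it is off. The assumption is consistent.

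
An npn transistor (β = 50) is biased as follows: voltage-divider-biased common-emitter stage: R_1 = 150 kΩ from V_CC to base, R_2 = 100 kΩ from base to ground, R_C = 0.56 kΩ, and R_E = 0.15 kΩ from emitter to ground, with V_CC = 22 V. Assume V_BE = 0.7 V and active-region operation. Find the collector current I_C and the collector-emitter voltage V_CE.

I_C ≈ 6 mA, V_CE ≈ 18 V

Thevenize the base divider: V_Th = V_CC·R_2/(R_1+R_2) = 22×100/250 = 8.8 V, R_Th = R_1‖R_2 = 60 kΩ.
Base-emitter loop: V_Th = I_B·R_Th + V_BE + (β+1)I_B·R_E, so I_B = (8.8 − 0.7) / (60 + 51×0.15) = 0.12 mA.
I_C = β·I_B = 50×0.12 = 5.99 mA, and I_E = (β+1)I_B = 6.11 mA.
V_CE = V_CC − I_C·R_C − I_E·R_E = 22 − 5.99×0.56 − 6.11×0.15 = 17.7 V.
V_CE = 17.7 V > 0.2 V confirms active-region operation.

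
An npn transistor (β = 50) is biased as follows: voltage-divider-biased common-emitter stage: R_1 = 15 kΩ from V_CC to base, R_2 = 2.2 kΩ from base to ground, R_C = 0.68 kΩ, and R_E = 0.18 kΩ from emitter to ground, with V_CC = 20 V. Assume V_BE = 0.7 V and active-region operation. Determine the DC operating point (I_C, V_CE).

Thevenize the base divider: V_Th = V_CC·R_2/(R_1+R_2) = 20×2.2/17.2 = 2.56 V, R_Th = R_1‖R_2 = 1.92 kΩ.
Base-emitter loop: V_Th = I_B·R_Th + V_BE + (β+1)I_B·R_E, so I_B = (2.56 − 0.7) / (1.92 + 51×0.18) = 0.167 mA.
I_C = β·I_B = 50×0.167 = 8.37 mA, and I_E = (β+1)I_B = 8.54 mA.
V_CE = V_CC − I_C·R_C − I_E·R_E = 20 − 8.37×0.68 − 8.54×0.18 = 12.8 V.
V_CE = 12.8 V > 0.2 V confirms active-region operation.

I_C ≈ 8.4 mA, V_CE ≈ 13 V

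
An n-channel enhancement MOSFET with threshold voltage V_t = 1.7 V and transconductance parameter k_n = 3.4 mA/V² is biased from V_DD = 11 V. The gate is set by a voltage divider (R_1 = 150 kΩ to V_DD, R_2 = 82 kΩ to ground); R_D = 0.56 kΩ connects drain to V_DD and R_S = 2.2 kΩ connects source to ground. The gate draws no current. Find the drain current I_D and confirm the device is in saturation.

V_G = V_DD·R_2/(R_1+R_2) = 11×82/232 = 3.89 V.
Assume saturation: I_D = (k_n/2)(V_GS − V_t)² with V_GS = V_G − I_D·R_S = 3.89 − 2.2·I_D.
Substituting gives 8.23·I_D² − 17.4·I_D + 8.14 = 0, with roots I_D = 0.702 or 1.41 mA.
The root I_D = 1.41 mA gives V_GS = 0.79 V ≤ V_t, so take I_D = 0.702 mA.
Then V_GS = 2.34 V and V_DS = V_DD − I_D(R_D+R_S) = 11 − 0.702×2.76 = 9.06 V.
Saturation requires V_DS ≥ V_GS − V_t = 0.643 V; 9.06 ≥ 0.643 ✓.

I_D ≈ 0.7 mA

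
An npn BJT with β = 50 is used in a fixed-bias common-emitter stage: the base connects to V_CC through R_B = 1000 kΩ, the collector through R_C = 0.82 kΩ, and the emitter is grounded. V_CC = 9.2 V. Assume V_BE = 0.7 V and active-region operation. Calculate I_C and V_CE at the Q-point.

I_C ≈ 0.43 mA, V_CE ≈ 8.9 V

Base loop: V_CC = I_B·R_B + V_BE, so I_B = (9.2 − 0.7)/1000 kΩ = 0.0085 mA.
In the active region I_C = β·I_B = 50 × 0.0085 = 0.425 mA.
Collector loop: V_CE = V_CC − I_C·R_C = 9.2 − 0.425×0.82 = 8.85 V.
Since V_CE = 8.85 V > V_CE(sat) ≈ 0.2 V, the transistor is in the active region as assumed.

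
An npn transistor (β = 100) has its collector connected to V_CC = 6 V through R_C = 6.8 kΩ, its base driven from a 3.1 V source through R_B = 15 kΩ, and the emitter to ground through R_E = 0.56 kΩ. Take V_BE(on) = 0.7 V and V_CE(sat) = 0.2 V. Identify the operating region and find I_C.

saturation; I_C ≈ 0.78 mA

Assume active: I_B = (3.1 − 0.7)/(15 + 101×0.56) = 0.0335 mA, I_C = β·I_B = 3.35 mA.
Then V_CE = 6 − 3.35×6.8 − 3.39×0.56 = -18.7 V < 0.2 V — the active assumption fails.
Re-solve with V_CE = 0.2 V. KCL at the emitter: V_E/R_E = (V_BB−0.7−V_E)/R_B + (V_CC−0.2−V_E)/R_C, giving V_E = 0.507 V.
I_C = (V_CC − 0.2 − V_E)/R_C = (5.8 − 0.507)/6.8 = 0.778 mA.
Check: I_B = (2.4 − 0.507)/15 = 0.126 mA, and β·I_B = 12.6 mA > I_C, confirming saturation.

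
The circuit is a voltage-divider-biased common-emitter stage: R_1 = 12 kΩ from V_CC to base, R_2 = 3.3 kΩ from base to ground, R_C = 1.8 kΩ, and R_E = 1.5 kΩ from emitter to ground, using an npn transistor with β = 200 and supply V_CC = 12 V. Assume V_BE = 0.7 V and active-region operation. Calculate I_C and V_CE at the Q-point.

Thevenize the base divider: V_Th = V_CC·R_2/(R_1+R_2) = 12×3.3/15.3 = 2.59 V, R_Th = R_1‖R_2 = 2.59 kΩ.
Base-emitter loop: V_Th = I_B·R_Th + V_BE + (β+1)I_B·R_E, so I_B = (2.59 − 0.7) / (2.59 + 201×1.5) = 0.00621 mA.
I_C = β·I_B = 200×0.00621 = 1.24 mA, and I_E = (β+1)I_B = 1.25 mA.
V_CE = V_CC − I_C·R_C − I_E·R_E = 12 − 1.24×1.8 − 1.25×1.5 = 7.89 V.
V_CE = 7.89 V > 0.2 V confirms active-region operation.

I_C ≈ 1.2 mA, V_CE ≈ 7.9 V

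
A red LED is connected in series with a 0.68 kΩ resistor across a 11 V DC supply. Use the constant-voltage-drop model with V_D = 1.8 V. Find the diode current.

I ≈ 14 mA

KVL around the loop: 11 = V_D + I·R = 1.8 + I × 0.68 kΩ.
So I = (11 − 1.8) / 0.68 kΩ = 9.2 / 0.68 = 13.5 mA.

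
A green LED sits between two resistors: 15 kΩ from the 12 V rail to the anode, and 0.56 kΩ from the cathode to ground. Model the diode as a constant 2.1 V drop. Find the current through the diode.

I ≈ 0.64 mA

The two resistors are in series with the diode, so KVL gives 12 = I·15 + 2.1 + I·0.56.
I = (12 − 2.1) / (15 + 0.56) kΩ = 9.9 / 15.6 = 0.636 mA.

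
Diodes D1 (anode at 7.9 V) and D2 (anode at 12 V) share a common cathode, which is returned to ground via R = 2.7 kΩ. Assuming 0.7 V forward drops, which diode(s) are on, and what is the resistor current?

Assume both conduct. Then node N would need to be at both 7.9−0.7 = 7.2 V and 12−0.7 = 11.3 V, which is impossible.
Assume only D2 conducts: V_N = 12 − 0.7 = 11.3 V, so I_R = 11.3/2.7 = 4.19 mA.
Check D1: its anode-to-cathode voltage is 7.9 − 11.3 = -3.4 V < 0.7 V, so it is off. The assumption is consistent.

Only D2 conducts; I_R ≈ 4.2 mA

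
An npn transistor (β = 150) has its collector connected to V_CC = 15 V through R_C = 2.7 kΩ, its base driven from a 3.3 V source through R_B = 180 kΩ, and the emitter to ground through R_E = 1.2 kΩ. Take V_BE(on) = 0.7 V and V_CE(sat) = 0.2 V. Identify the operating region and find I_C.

active; I_C ≈ 1.1 mA

Assume active. Base-emitter loop: I_B = (V_BB − V_BE)/(R_B + (β+1)R_E) = (3.3 − 0.7)/(180 + 151×1.2) = 0.0072 mA.
I_C = β·I_B = 150×0.0072 = 1.08 mA.
V_CE = V_CC − I_C·R_C − I_E·R_E = 15 − 1.08×2.7 − 1.09×1.2 = 10.8 V > V_CE(sat), so the active-region assumption holds.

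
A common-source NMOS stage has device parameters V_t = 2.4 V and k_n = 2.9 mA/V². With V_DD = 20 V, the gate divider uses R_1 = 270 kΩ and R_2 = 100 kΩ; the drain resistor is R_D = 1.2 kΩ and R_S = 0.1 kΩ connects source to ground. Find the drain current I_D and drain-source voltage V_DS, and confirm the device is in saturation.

I_D ≈ 7.4 mA, V_DS ≈ 10 V

V_G = V_DD·R_2/(R_1+R_2) = 20×100/370 = 5.41 V.
Assume saturation: I_D = (k_n/2)(V_GS − V_t)² with V_GS = V_G − I_D·R_S = 5.41 − 0.1·I_D.
Substituting gives 0.0145·I_D² − 1.87·I_D + 13.1 = 0, with roots I_D = 7.43 or 122 mA.
The root I_D = 122 mA gives V_GS = -6.76 V ≤ V_t, so take I_D = 7.43 mA.
Then V_GS = 4.66 V and V_DS = V_DD − I_D(R_D+R_S) = 20 − 7.43×1.3 = 10.3 V.
Saturation requires V_DS ≥ V_GS − V_t = 2.26 V; 10.3 ≥ 2.26 ✓.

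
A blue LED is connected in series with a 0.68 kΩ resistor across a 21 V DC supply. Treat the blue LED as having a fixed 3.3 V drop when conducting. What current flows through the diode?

I ≈ 26 mA

KVL around the loop: 21 = V_D + I·R = 3.3 + I × 0.68 kΩ.
So I = (21 − 3.3) / 0.68 kΩ = 17.7 / 0.68 = 26 mA.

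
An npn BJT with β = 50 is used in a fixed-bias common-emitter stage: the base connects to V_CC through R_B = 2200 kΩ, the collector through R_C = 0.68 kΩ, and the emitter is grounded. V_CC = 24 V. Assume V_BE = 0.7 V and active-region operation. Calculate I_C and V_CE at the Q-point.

Base loop: V_CC = I_B·R_B + V_BE, so I_B = (24 − 0.7)/2200 kΩ = 0.0106 mA.
In the active region I_C = β·I_B = 50 × 0.0106 = 0.53 mA.
Collector loop: V_CE = V_CC − I_C·R_C = 24 − 0.53×0.68 = 23.6 V.
Since V_CE = 23.6 V > V_CE(sat) ≈ 0.2 V, the transistor is in the active region as assumed.

I_C ≈ 0.53 mA, V_CE ≈ 24 V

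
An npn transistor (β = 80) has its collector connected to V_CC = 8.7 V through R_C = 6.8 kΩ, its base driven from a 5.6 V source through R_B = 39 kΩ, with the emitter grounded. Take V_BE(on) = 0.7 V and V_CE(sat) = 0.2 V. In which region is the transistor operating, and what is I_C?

saturation; I_C ≈ 1.2 mA

Assume active: I_B = (5.6 − 0.7)/39 = 0.126 mA, giving I_C = β·I_B = 10.1 mA.
But then V_CE = 8.7 − 10.1×6.8 = -59.6 V < V_CE(sat) = 0.2 V — impossible in the active region.
So the transistor is saturated. With V_CE = 0.2 V, I_C = (V_CC − 0.2)/R_C = 8.5/6.8 = 1.25 mA.
Check: β·I_B = 10.1 mA > I_C = 1.25 mA, confirming saturation.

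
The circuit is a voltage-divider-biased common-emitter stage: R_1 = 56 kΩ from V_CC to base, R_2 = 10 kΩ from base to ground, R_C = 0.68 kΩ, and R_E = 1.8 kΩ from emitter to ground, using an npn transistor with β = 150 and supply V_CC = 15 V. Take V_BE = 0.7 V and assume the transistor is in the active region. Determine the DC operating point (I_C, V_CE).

Thevenize the base divider: V_Th = V_CC·R_2/(R_1+R_2) = 15×10/66 = 2.27 V, R_Th = R_1‖R_2 = 8.48 kΩ.
Base-emitter loop: V_Th = I_B·R_Th + V_BE + (β+1)I_B·R_E, so I_B = (2.27 − 0.7) / (8.48 + 151×1.8) = 0.00561 mA.
I_C = β·I_B = 150×0.00561 = 0.842 mA, and I_E = (β+1)I_B = 0.847 mA.
V_CE = V_CC − I_C·R_C − I_E·R_E = 15 − 0.842×0.68 − 0.847×1.8 = 12.9 V.
V_CE = 12.9 V > 0.2 V confirms active-region operation.

I_C ≈ 0.84 mA, V_CE ≈ 13 V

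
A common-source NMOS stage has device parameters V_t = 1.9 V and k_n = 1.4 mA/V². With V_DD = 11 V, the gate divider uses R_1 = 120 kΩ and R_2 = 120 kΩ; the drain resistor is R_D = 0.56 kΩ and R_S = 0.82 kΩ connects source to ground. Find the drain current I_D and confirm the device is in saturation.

I_D ≈ 2.2 mA

V_G = V_DD·R_2/(R_1+R_2) = 11×120/240 = 5.5 V.
Assume saturation: I_D = (k_n/2)(V_GS − V_t)² with V_GS = V_G − I_D·R_S = 5.5 − 0.82·I_D.
Substituting gives 0.471·I_D² − 5.13·I_D + 9.07 = 0, with roots I_D = 2.22 or 8.69 mA.
The root I_D = 8.69 mA gives V_GS = -1.62 V ≤ V_t, so take I_D = 2.22 mA.
Then V_GS = 3.68 V and V_DS = V_DD − I_D(R_D+R_S) = 11 − 2.22×1.38 = 7.94 V.
Saturation requires V_DS ≥ V_GS − V_t = 1.78 V; 7.94 ≥ 1.78 ✓.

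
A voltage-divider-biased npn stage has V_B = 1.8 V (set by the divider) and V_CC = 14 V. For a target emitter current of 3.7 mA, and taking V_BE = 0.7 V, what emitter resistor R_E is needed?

V_E = V_B − V_BE = 1.8 − 0.7 = 1.1 V.
R_E = V_E / I_E = 1.1 / 3.7 = 0.297 kΩ.

R_E ≈ 0.3 kΩ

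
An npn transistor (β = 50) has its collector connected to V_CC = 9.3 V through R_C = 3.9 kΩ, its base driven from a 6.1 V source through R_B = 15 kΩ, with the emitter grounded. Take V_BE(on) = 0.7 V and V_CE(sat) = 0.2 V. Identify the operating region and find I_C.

Assume active: I_B = (6.1 − 0.7)/15 = 0.36 mA, giving I_C = β·I_B = 18 mA.
But then V_CE = 9.3 − 18×3.9 = -60.9 V < V_CE(sat) = 0.2 V — impossible in the active region.
So the transistor is saturated. With V_CE = 0.2 V, I_C = (V_CC − 0.2)/R_C = 9.1/3.9 = 2.33 mA.
Check: β·I_B = 18 mA > I_C = 2.33 mA, confirming saturation.

saturation; I_C ≈ 2.3 mA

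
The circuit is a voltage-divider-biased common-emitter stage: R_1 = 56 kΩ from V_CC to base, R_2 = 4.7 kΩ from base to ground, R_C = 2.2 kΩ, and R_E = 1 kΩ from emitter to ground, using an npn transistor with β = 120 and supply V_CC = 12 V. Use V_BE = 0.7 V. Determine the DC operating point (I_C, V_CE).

Thevenize the base divider: V_Th = V_CC·R_2/(R_1+R_2) = 12×4.7/60.7 = 0.929 V, R_Th = R_1‖R_2 = 4.34 kΩ.
Base-emitter loop: V_Th = I_B·R_Th + V_BE + (β+1)I_B·R_E, so I_B = (0.929 − 0.7) / (4.34 + 121×1) = 0.00183 mA.
I_C = β·I_B = 120×0.00183 = 0.219 mA, and I_E = (β+1)I_B = 0.221 mA.
V_CE = V_CC − I_C·R_C − I_E·R_E = 12 − 0.219×2.2 − 0.221×1 = 11.3 V.
V_CE = 11.3 V > 0.2 V confirms active-region operation.

I_C ≈ 0.22 mA, V_CE ≈ 11 V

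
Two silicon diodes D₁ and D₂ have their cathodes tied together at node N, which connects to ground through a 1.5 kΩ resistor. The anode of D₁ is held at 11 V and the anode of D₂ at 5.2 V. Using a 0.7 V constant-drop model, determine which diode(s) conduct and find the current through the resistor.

Assume both conduct. Then node N would need to be at both 11−0.7 = 10.3 V and 5.2−0.7 = 4.5 V, which is impossible.
Assume only D₁ conducts: V_N = 11 − 0.7 = 10.3 V, so I_R = 10.3/1.5 = 6.87 mA.
Check D₂: its anode-to-cathode voltage is 5.2 − 10.3 = -5.1 V < 0.7 V, so it is off. The assumption is consistent.

Only D₁ conducts; I_R ≈ 6.9 mA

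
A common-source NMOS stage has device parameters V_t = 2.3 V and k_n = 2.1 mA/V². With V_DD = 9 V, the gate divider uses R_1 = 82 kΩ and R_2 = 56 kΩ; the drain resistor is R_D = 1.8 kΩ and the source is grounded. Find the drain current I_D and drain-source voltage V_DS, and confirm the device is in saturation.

V_G = V_DD·R_2/(R_1+R_2) = 9×56/138 = 3.65 V. With the source grounded, V_GS = V_G = 3.65 V.
Assume saturation: I_D = (k_n/2)(V_GS − V_t)² = (2.1/2)×(3.65 − 2.3)² = 1.05×1.35² = 1.92 mA.
V_DS = V_DD − I_D·R_D = 9 − 1.92×1.8 = 5.54 V.
Saturation requires V_DS ≥ V_GS − V_t = 1.35 V; 5.54 ≥ 1.35 ✓.

I_D ≈ 1.9 mA, V_DS ≈ 5.5 V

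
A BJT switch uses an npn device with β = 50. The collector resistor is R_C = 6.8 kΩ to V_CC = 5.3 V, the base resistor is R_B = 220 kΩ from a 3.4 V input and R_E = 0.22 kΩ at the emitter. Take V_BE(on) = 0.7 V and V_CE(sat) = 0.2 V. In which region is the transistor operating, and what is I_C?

Assume active. Base-emitter loop: I_B = (V_BB − V_BE)/(R_B + (β+1)R_E) = (3.4 − 0.7)/(220 + 51×0.22) = 0.0117 mA.
I_C = β·I_B = 50×0.0117 = 0.584 mA.
V_CE = V_CC − I_C·R_C − I_E·R_E = 5.3 − 0.584×6.8 − 0.596×0.22 = 1.2 V > V_CE(sat), so the active-region assumption holds.

active; I_C ≈ 0.58 mA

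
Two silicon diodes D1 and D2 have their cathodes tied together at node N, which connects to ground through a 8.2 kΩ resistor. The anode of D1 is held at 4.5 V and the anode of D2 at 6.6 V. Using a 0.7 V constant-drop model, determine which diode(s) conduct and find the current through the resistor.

Assume both conduct. Then node N would need to be at both 4.5−0.7 = 3.8 V and 6.6−0.7 = 5.9 V, which is impossible.
Assume only D2 conducts: V_N = 6.6 − 0.7 = 5.9 V, so I_R = 5.9/8.2 = 0.72 mA.
Check D1: its anode-to-cathode voltage is 4.5 − 5.9 = -1.4 V < 0.7 V, so it is off. The assumption is consistent.

Only D2 conducts; I_R ≈ 0.72 mA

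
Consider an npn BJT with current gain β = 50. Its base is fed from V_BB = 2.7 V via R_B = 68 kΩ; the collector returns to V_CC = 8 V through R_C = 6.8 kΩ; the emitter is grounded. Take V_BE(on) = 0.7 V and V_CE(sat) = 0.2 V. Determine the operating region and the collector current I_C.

saturation; I_C ≈ 1.1 mA

Assume active: I_B = (2.7 − 0.7)/68 = 0.0294 mA, giving I_C = β·I_B = 1.47 mA.
But then V_CE = 8 − 1.47×6.8 = -2 V < V_CE(sat) = 0.2 V — impossible in the active region.
So the transistor is saturated. With V_CE = 0.2 V, I_C = (V_CC − 0.2)/R_C = 7.8/6.8 = 1.15 mA.
Check: β·I_B = 1.47 mA > I_C = 1.15 mA, confirming saturation.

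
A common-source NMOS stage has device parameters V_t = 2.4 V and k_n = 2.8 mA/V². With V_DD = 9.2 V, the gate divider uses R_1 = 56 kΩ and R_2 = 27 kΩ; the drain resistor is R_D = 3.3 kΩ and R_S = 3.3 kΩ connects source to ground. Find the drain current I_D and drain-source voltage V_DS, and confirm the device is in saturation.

V_G = V_DD·R_2/(R_1+R_2) = 9.2×27/83 = 2.99 V.
Assume saturation: I_D = (k_n/2)(V_GS − V_t)² with V_GS = V_G − I_D·R_S = 2.99 − 3.3·I_D.
Substituting gives 15.2·I_D² − 6.48·I_D + 0.492 = 0, with roots I_D = 0.099 or 0.326 mA.
The root I_D = 0.326 mA gives V_GS = 1.92 V ≤ V_t, so take I_D = 0.099 mA.
Then V_GS = 2.67 V and V_DS = V_DD − I_D(R_D+R_S) = 9.2 − 0.099×6.6 = 8.55 V.
Saturation requires V_DS ≥ V_GS − V_t = 0.266 V; 8.55 ≥ 0.266 ✓.

I_D ≈ 0.099 mA, V_DS ≈ 8.5 V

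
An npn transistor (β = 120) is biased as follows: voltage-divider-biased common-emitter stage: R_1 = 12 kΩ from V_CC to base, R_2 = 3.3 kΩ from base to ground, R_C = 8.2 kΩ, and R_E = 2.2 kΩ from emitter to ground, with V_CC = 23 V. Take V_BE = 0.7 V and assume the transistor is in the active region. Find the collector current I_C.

I_C ≈ 1.9 mA

Thevenize the base divider: V_Th = V_CC·R_2/(R_1+R_2) = 23×3.3/15.3 = 4.96 V, R_Th = R_1‖R_2 = 2.59 kΩ.
Base-emitter loop: V_Th = I_B·R_Th + V_BE + (β+1)I_B·R_E, so I_B = (4.96 − 0.7) / (2.59 + 121×2.2) = 0.0159 mA.
I_C = β·I_B = 120×0.0159 = 1.9 mA, and I_E = (β+1)I_B = 1.92 mA.
V_CE = V_CC − I_C·R_C − I_E·R_E = 23 − 1.9×8.2 − 1.92×2.2 = 3.18 V.
V_CE = 3.18 V > 0.2 V confirms active-region operation.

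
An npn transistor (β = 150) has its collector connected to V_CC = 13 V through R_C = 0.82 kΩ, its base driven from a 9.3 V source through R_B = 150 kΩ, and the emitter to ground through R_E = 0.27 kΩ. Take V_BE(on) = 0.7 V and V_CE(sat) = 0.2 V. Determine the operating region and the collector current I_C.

Assume active. Base-emitter loop: I_B = (V_BB − V_BE)/(R_B + (β+1)R_E) = (9.3 − 0.7)/(150 + 151×0.27) = 0.0451 mA.
I_C = β·I_B = 150×0.0451 = 6.76 mA.
V_CE = V_CC − I_C·R_C − I_E·R_E = 13 − 6.76×0.82 − 6.81×0.27 = 5.62 V > V_CE(sat), so the active-region assumption holds.

active; I_C ≈ 6.8 mA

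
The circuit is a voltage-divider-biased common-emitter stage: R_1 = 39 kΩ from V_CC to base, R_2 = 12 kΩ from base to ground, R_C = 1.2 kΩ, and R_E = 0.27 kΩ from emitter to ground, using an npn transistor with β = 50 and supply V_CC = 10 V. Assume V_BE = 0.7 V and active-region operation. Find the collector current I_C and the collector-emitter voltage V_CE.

Thevenize the base divider: V_Th = V_CC·R_2/(R_1+R_2) = 10×12/51 = 2.35 V, R_Th = R_1‖R_2 = 9.18 kΩ.
Base-emitter loop: V_Th = I_B·R_Th + V_BE + (β+1)I_B·R_E, so I_B = (2.35 − 0.7) / (9.18 + 51×0.27) = 0.072 mA.
I_C = β·I_B = 50×0.072 = 3.6 mA, and I_E = (β+1)I_B = 3.67 mA.
V_CE = V_CC − I_C·R_C − I_E·R_E = 10 − 3.6×1.2 − 3.67×0.27 = 4.69 V.
V_CE = 4.69 V > 0.2 V confirms active-region operation.

I_C ≈ 3.6 mA, V_CE ≈ 4.7 V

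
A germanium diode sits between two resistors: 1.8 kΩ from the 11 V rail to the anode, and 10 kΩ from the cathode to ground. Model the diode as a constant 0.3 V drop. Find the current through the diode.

The two resistors are in series with the diode, so KVL gives 11 = I·1.8 + 0.3 + I·10.
I = (11 − 0.3) / (1.8 + 10) kΩ = 10.7 / 11.8 = 0.907 mA.

I ≈ 0.91 mA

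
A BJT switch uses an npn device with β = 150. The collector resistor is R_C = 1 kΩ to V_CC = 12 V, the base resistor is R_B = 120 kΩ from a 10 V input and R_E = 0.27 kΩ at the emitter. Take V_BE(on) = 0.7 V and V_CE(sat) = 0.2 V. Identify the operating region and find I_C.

active; I_C ≈ 8.7 mA

Assume active. Base-emitter loop: I_B = (V_BB − V_BE)/(R_B + (β+1)R_E) = (10 − 0.7)/(120 + 151×0.27) = 0.0578 mA.
I_C = β·I_B = 150×0.0578 = 8.68 mA.
V_CE = V_CC − I_C·R_C − I_E·R_E = 12 − 8.68×1 − 8.73×0.27 = 0.965 V > V_CE(sat), so the active-region assumption holds.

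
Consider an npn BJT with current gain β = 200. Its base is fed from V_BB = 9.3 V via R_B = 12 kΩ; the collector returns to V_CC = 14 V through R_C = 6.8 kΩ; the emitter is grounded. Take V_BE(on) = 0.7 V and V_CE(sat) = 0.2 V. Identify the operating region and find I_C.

Assume active: I_B = (9.3 − 0.7)/12 = 0.717 mA, giving I_C = β·I_B = 143 mA.
But then V_CE = 14 − 143×6.8 = -961 V < V_CE(sat) = 0.2 V — impossible in the active region.
So the transistor is saturated. With V_CE = 0.2 V, I_C = (V_CC − 0.2)/R_C = 13.8/6.8 = 2.03 mA.
Check: β·I_B = 143 mA > I_C = 2.03 mA, confirming saturation.

saturation; I_C ≈ 2 mA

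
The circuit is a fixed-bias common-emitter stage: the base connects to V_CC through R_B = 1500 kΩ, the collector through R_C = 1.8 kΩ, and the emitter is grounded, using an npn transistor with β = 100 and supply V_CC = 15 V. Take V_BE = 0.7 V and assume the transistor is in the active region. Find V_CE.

Base loop: V_CC = I_B·R_B + V_BE, so I_B = (15 − 0.7)/1500 kΩ = 0.00953 mA.
In the active region I_C = β·I_B = 100 × 0.00953 = 0.953 mA.
Collector loop: V_CE = V_CC − I_C·R_C = 15 − 0.953×1.8 = 13.3 V.
Since V_CE = 13.3 V > V_CE(sat) ≈ 0.2 V, the transistor is in the active region as assumed.

V_CE ≈ 13 V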